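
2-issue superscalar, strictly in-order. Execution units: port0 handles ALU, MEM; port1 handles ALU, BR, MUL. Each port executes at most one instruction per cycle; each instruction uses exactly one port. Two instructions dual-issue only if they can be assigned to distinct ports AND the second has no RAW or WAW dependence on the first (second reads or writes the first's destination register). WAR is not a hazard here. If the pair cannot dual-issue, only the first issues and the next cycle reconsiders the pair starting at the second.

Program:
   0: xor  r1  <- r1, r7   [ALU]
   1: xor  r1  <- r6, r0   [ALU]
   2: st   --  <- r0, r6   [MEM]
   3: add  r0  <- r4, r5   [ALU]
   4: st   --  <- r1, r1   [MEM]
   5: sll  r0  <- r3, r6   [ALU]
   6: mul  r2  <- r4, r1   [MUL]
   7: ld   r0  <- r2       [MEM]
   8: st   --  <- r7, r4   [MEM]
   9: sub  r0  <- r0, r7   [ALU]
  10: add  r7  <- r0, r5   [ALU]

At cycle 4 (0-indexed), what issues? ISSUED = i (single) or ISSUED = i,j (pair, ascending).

0. xor @i0  | WAW r1
1. xor+st @i1/i2  | dual
2. add+st @i3/i4  | dual
3. sll+mul @i5/i6  | dual
4. ld @i7  | no-port MEM/MEM
5. st+sub @i8/i9  | dual
6. add @i10  | tail

ISSUED = 7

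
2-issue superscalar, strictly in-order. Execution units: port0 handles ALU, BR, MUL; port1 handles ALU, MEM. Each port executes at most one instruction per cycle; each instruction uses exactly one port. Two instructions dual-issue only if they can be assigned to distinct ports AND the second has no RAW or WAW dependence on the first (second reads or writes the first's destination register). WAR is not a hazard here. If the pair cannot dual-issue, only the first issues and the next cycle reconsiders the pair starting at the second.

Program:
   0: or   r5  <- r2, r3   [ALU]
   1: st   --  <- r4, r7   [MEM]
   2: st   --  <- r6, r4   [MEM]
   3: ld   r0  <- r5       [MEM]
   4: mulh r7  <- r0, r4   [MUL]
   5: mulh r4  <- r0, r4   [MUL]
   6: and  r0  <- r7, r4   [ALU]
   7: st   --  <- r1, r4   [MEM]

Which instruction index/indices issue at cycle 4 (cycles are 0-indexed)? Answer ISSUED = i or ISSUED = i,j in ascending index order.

ISSUED = 5

  cy0 -> i0&i1 (or.ALU;st.MEM) 2-wide
  cy1 -> i2 (st.MEM) no-port MEM/MEM
  cy2 -> i3 (ld.MEM) RAW r0
  cy3 -> i4 (mulh.MUL) no-port MUL/MUL
  cy4 -> i5 (mulh.MUL) RAW r4
  cy5 -> i6&i7 (and.ALU;st.MEM) 2-wide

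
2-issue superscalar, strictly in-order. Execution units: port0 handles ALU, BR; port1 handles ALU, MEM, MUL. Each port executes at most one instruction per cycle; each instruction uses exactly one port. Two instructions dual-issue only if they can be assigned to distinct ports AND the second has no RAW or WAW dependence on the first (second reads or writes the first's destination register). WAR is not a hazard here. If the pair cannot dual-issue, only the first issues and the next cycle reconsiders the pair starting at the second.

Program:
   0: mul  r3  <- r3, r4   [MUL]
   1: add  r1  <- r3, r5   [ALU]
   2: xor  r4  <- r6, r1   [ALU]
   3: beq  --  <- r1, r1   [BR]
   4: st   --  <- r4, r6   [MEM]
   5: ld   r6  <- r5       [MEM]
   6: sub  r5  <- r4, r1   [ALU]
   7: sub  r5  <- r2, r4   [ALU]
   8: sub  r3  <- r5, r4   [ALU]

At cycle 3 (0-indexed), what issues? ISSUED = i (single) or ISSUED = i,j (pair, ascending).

[0] i0  mul  -- RAW r3
[1] i1  add  -- RAW r1
[2] i2/i3  xor/beq  -- pair
[3] i4  st  -- no-port MEM/MEM
[4] i5/i6  ld/sub  -- pair
[5] i7  sub  -- RAW r5
[6] i8  sub  -- tail

ISSUED = 4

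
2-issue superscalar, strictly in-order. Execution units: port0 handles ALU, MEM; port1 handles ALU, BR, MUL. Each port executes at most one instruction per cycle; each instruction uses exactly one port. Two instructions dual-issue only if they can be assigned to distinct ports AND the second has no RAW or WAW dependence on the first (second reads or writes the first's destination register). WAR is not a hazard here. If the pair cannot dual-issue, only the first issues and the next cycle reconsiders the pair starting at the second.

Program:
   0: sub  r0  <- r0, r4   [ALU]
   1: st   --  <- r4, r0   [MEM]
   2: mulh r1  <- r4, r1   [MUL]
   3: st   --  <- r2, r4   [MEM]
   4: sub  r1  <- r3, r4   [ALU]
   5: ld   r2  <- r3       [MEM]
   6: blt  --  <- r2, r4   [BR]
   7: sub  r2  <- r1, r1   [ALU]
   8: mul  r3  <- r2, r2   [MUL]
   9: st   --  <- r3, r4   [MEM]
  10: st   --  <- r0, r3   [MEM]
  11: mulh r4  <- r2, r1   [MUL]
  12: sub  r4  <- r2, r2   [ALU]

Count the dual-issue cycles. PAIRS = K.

t=0 i0:sub.ALU ; RAW r0
t=1 i1/i2:st.MEM mulh.MUL ; pair
t=2 i3/i4:st.MEM sub.ALU ; pair
t=3 i5:ld.MEM ; RAW r2
t=4 i6/i7:blt.BR sub.ALU ; pair
t=5 i8:mul.MUL ; RAW r3
t=6 i9:st.MEM ; no-port MEM/MEM
t=7 i10/i11:st.MEM mulh.MUL ; pair
t=8 i12:sub.ALU ; tail

PAIRS = 4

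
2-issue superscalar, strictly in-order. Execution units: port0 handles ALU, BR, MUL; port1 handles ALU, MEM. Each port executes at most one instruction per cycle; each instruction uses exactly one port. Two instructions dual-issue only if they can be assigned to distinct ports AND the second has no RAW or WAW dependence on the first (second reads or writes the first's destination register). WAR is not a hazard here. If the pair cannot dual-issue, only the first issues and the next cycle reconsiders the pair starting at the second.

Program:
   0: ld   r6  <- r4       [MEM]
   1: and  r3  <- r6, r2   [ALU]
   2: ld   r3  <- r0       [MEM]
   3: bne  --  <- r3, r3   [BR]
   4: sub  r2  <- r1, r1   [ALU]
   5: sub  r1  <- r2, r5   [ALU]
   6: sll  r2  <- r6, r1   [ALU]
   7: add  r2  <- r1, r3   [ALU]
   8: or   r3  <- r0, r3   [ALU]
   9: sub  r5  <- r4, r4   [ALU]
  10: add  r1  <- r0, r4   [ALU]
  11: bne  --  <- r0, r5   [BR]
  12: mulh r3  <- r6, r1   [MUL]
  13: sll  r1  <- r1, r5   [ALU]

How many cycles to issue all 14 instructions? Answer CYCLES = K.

#0 head=0: ld.MEM i0 RAW r6
#1 head=1: and.ALU i1 WAW r3
#2 head=2: ld.MEM i2 RAW r3
#3 head=3: bne.BR;sub.ALU i3+i4 2-wide
#4 head=5: sub.ALU i5 RAW r1
#5 head=6: sll.ALU i6 WAW r2
#6 head=7: add.ALU;or.ALU i7+i8 2-wide
#7 head=9: sub.ALU;add.ALU i9+i10 2-wide
#8 head=11: bne.BR i11 no-port BR/MUL
#9 head=12: mulh.MUL;sll.ALU i12+i13 2-wide

CYCLES = 10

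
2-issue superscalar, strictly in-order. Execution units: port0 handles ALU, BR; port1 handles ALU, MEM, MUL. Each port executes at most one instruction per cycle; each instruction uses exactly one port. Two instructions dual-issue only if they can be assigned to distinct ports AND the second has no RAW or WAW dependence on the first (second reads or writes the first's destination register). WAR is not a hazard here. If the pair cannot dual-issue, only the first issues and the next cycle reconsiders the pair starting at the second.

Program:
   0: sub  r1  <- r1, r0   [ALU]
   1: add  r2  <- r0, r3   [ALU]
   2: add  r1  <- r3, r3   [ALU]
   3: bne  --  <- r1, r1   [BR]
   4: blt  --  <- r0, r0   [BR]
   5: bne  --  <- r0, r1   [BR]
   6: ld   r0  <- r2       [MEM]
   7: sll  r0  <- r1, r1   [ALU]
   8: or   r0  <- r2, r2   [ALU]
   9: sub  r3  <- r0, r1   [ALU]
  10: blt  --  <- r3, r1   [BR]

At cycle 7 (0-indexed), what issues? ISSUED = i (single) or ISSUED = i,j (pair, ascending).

ISSUED = 9

#0 head=0: sub/add i0/i1 2-wide
#1 head=2: add i2 RAW r1
#2 head=3: bne i3 no-port BR/BR
#3 head=4: blt i4 no-port BR/BR
#4 head=5: bne/ld i5/i6 2-wide
#5 head=7: sll i7 WAW r0
#6 head=8: or i8 RAW r0
#7 head=9: sub i9 RAW r3
#8 head=10: blt i10 tail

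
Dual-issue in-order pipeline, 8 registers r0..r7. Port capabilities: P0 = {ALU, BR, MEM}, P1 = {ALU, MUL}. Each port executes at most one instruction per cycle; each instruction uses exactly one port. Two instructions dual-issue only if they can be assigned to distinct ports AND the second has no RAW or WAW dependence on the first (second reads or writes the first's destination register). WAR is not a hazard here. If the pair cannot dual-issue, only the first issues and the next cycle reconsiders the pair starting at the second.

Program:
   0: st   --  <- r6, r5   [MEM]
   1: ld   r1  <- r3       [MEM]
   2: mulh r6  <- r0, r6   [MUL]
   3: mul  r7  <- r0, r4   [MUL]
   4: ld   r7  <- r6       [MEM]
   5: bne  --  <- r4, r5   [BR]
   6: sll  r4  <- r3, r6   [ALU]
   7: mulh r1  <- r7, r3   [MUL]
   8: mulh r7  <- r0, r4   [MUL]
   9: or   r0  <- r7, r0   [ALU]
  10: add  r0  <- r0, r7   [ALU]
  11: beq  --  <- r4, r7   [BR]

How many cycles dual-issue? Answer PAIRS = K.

t=0 i0:st.MEM ; no-port MEM/MEM
t=1 i1/i2:ld.MEM+mulh.MUL ; pair
t=2 i3:mul.MUL ; WAW r7
t=3 i4:ld.MEM ; no-port MEM/BR
t=4 i5/i6:bne.BR+sll.ALU ; pair
t=5 i7:mulh.MUL ; no-port MUL/MUL
t=6 i8:mulh.MUL ; RAW r7
t=7 i9:or.ALU ; RAW+WAW r0
t=8 i10/i11:add.ALU+beq.BR ; pair

PAIRS = 3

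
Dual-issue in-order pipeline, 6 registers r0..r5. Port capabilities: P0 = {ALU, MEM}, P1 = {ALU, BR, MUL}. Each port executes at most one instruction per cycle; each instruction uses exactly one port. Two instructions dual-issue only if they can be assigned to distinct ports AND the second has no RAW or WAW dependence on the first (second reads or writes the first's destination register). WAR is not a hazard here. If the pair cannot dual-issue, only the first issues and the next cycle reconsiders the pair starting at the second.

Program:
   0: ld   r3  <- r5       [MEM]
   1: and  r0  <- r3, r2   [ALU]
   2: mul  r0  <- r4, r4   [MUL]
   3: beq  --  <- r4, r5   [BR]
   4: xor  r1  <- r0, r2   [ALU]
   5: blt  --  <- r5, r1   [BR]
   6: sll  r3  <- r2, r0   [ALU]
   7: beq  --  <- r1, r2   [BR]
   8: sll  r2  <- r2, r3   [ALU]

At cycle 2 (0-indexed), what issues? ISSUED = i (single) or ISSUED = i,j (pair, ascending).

ISSUED = 2

[0] i0  ld  -- RAW r3
[1] i1  and  -- WAW r0
[2] i2  mul  -- no-port MUL/BR
[3] i3&i4  beq;xor  -- dual
[4] i5&i6  blt;sll  -- dual
[5] i7&i8  beq;sll  -- dual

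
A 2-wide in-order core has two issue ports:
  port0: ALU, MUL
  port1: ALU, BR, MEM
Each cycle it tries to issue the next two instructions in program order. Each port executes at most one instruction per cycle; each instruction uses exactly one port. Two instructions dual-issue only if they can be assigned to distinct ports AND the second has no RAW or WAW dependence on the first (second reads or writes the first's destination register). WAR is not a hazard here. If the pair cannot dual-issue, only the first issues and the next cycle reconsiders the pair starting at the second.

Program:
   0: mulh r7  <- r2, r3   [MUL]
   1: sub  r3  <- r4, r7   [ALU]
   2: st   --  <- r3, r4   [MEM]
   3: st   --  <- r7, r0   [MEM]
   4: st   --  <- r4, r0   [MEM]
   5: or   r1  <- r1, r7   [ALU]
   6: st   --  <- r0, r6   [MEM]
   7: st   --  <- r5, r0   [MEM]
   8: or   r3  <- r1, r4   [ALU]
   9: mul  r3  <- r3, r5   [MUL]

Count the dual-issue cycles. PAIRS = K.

t=0 i0:mulh.MUL ; RAW r7
t=1 i1:sub.ALU ; RAW r3
t=2 i2:st.MEM ; no-port MEM/MEM
t=3 i3:st.MEM ; no-port MEM/MEM
t=4 i4&i5:st.MEM or.ALU ; dual
t=5 i6:st.MEM ; no-port MEM/MEM
t=6 i7&i8:st.MEM or.ALU ; dual
t=7 i9:mul.MUL ; tail

PAIRS = 2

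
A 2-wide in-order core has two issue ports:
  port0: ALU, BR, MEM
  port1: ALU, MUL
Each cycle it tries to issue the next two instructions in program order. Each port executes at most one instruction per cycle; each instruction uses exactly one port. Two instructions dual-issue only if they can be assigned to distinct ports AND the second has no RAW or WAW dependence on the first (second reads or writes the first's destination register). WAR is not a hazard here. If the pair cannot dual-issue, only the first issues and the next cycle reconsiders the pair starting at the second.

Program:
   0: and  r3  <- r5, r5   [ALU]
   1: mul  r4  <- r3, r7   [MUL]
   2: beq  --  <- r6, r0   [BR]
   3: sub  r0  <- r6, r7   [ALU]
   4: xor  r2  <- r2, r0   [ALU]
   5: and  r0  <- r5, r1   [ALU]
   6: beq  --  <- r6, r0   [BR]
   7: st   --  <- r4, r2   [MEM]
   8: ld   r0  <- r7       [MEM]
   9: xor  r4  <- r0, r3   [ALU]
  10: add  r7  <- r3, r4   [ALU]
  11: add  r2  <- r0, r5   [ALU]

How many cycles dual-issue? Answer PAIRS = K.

[0] i0  and.ALU  -- RAW r3
[1] i1&i2  mul.MUL+beq.BR  -- pair
[2] i3  sub.ALU  -- RAW r0
[3] i4&i5  xor.ALU+and.ALU  -- pair
[4] i6  beq.BR  -- no-port BR/MEM
[5] i7  st.MEM  -- no-port MEM/MEM
[6] i8  ld.MEM  -- RAW r0
[7] i9  xor.ALU  -- RAW r4
[8] i10&i11  add.ALU+add.ALU  -- pair

PAIRS = 3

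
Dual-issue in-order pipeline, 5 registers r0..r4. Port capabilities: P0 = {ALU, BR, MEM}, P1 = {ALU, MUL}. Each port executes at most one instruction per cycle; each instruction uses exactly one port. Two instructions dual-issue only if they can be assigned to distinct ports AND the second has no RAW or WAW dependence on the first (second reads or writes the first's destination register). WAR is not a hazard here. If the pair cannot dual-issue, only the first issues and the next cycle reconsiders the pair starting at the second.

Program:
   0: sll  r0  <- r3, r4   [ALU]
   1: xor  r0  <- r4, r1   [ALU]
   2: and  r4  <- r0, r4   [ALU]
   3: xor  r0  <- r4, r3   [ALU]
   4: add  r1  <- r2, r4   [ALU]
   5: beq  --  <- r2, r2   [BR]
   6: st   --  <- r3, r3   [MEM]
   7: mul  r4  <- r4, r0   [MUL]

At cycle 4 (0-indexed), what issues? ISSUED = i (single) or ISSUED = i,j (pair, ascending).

ISSUED = 5

t=0 i0:sll ; WAW r0
t=1 i1:xor ; RAW r0
t=2 i2:and ; RAW r4
t=3 i3/i4:xor;add ; pair
t=4 i5:beq ; no-port BR/MEM
t=5 i6/i7:st;mul ; pair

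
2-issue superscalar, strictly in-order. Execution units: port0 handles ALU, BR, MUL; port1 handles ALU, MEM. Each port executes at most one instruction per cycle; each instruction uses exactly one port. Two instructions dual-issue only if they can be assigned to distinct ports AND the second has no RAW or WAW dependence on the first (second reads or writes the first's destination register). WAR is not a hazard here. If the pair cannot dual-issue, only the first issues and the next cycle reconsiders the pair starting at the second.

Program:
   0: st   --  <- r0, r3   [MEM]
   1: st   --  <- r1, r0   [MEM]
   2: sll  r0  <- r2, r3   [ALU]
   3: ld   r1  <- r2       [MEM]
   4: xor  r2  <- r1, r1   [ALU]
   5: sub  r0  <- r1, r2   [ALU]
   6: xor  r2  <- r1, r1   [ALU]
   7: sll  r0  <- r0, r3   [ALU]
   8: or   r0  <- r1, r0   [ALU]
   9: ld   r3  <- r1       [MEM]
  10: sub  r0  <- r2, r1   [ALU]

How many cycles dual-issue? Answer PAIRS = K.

PAIRS = 3

c0: i0 st.MEM  no-port MEM/MEM
c1: i1,i2 st.MEM sll.ALU  2-wide
c2: i3 ld.MEM  RAW r1
c3: i4 xor.ALU  RAW r2
c4: i5,i6 sub.ALU xor.ALU  2-wide
c5: i7 sll.ALU  RAW+WAW r0
c6: i8,i9 or.ALU ld.MEM  2-wide
c7: i10 sub.ALU  tail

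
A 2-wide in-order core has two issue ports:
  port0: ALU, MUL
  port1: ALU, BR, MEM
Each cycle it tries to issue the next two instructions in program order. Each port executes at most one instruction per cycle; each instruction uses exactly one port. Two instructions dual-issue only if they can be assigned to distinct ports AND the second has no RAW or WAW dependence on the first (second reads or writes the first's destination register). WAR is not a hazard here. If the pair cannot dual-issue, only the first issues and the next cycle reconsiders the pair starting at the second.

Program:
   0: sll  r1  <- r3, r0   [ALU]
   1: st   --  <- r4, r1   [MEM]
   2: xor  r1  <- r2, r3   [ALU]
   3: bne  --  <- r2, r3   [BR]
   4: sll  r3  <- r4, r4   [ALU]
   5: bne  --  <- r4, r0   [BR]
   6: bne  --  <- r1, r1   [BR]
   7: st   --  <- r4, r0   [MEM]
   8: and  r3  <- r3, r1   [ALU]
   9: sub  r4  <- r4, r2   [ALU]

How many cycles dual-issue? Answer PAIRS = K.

t=0 i0:sll.ALU ; RAW r1
t=1 i1&i2:st.MEM xor.ALU ; pair
t=2 i3&i4:bne.BR sll.ALU ; pair
t=3 i5:bne.BR ; no-port BR/BR
t=4 i6:bne.BR ; no-port BR/MEM
t=5 i7&i8:st.MEM and.ALU ; pair
t=6 i9:sub.ALU ; tail

PAIRS = 3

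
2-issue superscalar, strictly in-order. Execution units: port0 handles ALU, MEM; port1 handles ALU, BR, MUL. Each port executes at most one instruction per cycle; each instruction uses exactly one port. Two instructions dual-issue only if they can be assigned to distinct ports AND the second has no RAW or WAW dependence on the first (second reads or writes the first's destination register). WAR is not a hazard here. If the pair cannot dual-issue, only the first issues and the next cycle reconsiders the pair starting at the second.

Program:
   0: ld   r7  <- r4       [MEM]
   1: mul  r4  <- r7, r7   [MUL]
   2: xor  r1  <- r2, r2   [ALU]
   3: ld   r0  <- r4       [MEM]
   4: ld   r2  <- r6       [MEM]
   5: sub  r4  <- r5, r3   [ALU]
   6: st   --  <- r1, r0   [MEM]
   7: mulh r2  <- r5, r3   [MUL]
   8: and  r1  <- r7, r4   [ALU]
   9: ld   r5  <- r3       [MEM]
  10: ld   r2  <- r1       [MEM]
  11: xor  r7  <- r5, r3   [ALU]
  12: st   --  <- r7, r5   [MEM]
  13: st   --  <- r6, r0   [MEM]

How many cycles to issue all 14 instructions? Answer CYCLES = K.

CYCLES = 9

t=0 i0:ld.MEM ; RAW r7
t=1 i1/i2:mul.MUL+xor.ALU ; 2-wide
t=2 i3:ld.MEM ; no-port MEM/MEM
t=3 i4/i5:ld.MEM+sub.ALU ; 2-wide
t=4 i6/i7:st.MEM+mulh.MUL ; 2-wide
t=5 i8/i9:and.ALU+ld.MEM ; 2-wide
t=6 i10/i11:ld.MEM+xor.ALU ; 2-wide
t=7 i12:st.MEM ; no-port MEM/MEM
t=8 i13:st.MEM ; tail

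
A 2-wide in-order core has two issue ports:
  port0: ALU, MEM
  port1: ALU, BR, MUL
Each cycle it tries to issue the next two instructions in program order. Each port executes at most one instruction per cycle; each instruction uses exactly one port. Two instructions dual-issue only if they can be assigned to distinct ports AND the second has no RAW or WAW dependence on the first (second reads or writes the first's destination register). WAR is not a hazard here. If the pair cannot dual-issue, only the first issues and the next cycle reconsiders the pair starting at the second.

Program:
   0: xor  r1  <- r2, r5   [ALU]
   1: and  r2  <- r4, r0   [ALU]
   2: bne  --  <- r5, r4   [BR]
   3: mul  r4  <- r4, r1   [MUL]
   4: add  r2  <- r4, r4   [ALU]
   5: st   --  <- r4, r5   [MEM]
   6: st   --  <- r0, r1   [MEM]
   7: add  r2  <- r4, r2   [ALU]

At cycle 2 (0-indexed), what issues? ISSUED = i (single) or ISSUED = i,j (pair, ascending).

ISSUED = 3

c0: i0/i1 xor.ALU;and.ALU  2-wide
c1: i2 bne.BR  no-port BR/MUL
c2: i3 mul.MUL  RAW r4
c3: i4/i5 add.ALU;st.MEM  2-wide
c4: i6/i7 st.MEM;add.ALU  2-wide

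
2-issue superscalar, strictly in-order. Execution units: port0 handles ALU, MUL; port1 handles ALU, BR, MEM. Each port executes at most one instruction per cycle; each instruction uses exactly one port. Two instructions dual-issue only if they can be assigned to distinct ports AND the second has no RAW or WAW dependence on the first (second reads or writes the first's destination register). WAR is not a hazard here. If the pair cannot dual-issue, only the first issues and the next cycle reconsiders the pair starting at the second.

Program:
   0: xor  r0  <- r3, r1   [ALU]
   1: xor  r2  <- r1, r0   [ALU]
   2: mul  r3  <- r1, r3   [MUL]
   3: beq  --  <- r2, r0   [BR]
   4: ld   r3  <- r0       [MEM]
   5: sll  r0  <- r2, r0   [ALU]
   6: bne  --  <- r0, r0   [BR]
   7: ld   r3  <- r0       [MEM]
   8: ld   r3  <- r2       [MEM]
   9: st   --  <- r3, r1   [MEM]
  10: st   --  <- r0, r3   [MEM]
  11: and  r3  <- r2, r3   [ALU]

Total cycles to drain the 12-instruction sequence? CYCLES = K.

CYCLES = 9

#0 head=0: xor i0 RAW r0
#1 head=1: xor+mul i1+i2 dual
#2 head=3: beq i3 no-port BR/MEM
#3 head=4: ld+sll i4+i5 dual
#4 head=6: bne i6 no-port BR/MEM
#5 head=7: ld i7 no-port MEM/MEM
#6 head=8: ld i8 no-port MEM/MEM
#7 head=9: st i9 no-port MEM/MEM
#8 head=10: st+and i10+i11 dual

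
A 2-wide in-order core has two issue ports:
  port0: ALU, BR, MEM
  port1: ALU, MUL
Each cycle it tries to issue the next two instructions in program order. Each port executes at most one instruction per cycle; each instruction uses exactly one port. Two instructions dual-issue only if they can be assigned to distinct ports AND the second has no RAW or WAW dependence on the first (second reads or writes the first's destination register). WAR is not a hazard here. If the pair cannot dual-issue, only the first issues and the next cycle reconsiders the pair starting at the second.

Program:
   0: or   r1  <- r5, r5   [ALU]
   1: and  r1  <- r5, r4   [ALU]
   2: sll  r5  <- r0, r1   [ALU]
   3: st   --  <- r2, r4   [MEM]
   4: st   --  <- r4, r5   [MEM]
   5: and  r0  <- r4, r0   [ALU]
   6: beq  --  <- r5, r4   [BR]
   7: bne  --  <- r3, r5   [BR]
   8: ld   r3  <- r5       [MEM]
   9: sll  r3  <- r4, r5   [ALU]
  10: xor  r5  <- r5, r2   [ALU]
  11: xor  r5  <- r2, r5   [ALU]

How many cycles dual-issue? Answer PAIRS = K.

c0: i0 or.ALU  WAW r1
c1: i1 and.ALU  RAW r1
c2: i2&i3 sll.ALU;st.MEM  dual
c3: i4&i5 st.MEM;and.ALU  dual
c4: i6 beq.BR  no-port BR/BR
c5: i7 bne.BR  no-port BR/MEM
c6: i8 ld.MEM  WAW r3
c7: i9&i10 sll.ALU;xor.ALU  dual
c8: i11 xor.ALU  tail

PAIRS = 3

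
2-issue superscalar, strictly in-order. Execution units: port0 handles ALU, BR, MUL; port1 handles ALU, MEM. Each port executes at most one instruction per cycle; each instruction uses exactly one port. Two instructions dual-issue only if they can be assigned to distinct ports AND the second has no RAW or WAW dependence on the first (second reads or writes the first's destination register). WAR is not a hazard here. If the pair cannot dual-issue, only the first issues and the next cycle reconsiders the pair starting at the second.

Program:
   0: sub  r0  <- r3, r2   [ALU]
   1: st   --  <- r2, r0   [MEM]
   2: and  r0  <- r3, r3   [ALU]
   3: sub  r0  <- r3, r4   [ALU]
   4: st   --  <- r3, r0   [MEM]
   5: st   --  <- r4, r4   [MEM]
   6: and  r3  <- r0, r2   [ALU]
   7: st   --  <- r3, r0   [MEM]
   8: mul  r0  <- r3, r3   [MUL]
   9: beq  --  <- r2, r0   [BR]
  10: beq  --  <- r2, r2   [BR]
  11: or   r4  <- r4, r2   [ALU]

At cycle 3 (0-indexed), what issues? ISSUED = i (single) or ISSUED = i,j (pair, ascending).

  cy0 -> i0 (sub.ALU) RAW r0
  cy1 -> i1/i2 (st.MEM and.ALU) pair
  cy2 -> i3 (sub.ALU) RAW r0
  cy3 -> i4 (st.MEM) no-port MEM/MEM
  cy4 -> i5/i6 (st.MEM and.ALU) pair
  cy5 -> i7/i8 (st.MEM mul.MUL) pair
  cy6 -> i9 (beq.BR) no-port BR/BR
  cy7 -> i10/i11 (beq.BR or.ALU) pair

ISSUED = 4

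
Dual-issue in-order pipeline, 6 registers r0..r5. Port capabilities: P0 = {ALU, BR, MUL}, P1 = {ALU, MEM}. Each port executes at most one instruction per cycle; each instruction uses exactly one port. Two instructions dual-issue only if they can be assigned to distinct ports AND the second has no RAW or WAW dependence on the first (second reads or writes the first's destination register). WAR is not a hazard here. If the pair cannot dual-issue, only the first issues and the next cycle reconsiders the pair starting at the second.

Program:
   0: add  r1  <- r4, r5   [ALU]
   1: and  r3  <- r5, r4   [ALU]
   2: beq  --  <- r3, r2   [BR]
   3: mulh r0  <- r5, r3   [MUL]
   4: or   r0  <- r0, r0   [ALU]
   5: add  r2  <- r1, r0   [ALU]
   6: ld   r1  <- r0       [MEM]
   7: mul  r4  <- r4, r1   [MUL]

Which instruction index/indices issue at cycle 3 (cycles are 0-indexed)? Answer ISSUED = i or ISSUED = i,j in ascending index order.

ISSUED = 4

t=0 i0,i1:add.ALU;and.ALU ; pair
t=1 i2:beq.BR ; no-port BR/MUL
t=2 i3:mulh.MUL ; RAW+WAW r0
t=3 i4:or.ALU ; RAW r0
t=4 i5,i6:add.ALU;ld.MEM ; pair
t=5 i7:mul.MUL ; tail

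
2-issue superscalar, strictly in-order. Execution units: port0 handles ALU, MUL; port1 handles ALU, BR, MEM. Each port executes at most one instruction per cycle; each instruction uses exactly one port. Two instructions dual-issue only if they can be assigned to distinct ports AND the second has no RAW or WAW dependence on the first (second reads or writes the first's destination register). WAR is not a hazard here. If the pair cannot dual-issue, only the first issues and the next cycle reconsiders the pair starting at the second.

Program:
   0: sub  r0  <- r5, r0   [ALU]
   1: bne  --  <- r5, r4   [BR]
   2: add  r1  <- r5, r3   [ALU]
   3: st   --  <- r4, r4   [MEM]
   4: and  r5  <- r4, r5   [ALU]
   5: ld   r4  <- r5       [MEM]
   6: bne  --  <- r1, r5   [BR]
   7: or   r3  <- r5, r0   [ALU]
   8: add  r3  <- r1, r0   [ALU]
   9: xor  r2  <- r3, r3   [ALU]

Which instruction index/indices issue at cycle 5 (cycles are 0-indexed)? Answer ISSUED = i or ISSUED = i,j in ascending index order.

0. sub bne @i0+i1  | pair
1. add st @i2+i3  | pair
2. and @i4  | RAW r5
3. ld @i5  | no-port MEM/BR
4. bne or @i6+i7  | pair
5. add @i8  | RAW r3
6. xor @i9  | tail

ISSUED = 8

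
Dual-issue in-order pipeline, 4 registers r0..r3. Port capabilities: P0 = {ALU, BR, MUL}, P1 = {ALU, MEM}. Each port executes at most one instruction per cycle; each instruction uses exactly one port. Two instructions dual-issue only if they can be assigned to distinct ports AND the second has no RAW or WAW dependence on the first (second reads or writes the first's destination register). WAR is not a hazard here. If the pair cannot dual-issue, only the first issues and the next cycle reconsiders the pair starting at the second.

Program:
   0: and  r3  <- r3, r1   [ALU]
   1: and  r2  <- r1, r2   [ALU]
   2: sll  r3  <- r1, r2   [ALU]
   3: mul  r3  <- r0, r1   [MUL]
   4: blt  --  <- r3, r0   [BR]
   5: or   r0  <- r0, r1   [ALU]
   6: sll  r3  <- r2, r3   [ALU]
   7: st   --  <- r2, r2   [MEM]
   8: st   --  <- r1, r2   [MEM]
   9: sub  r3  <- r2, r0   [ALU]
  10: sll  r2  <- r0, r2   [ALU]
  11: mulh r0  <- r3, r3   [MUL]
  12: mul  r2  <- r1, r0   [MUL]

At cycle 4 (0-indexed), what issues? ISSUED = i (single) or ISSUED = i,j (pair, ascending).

ISSUED = 6,7

0. and and @i0/i1  | 2-wide
1. sll @i2  | WAW r3
2. mul @i3  | no-port MUL/BR
3. blt or @i4/i5  | 2-wide
4. sll st @i6/i7  | 2-wide
5. st sub @i8/i9  | 2-wide
6. sll mulh @i10/i11  | 2-wide
7. mul @i12  | tail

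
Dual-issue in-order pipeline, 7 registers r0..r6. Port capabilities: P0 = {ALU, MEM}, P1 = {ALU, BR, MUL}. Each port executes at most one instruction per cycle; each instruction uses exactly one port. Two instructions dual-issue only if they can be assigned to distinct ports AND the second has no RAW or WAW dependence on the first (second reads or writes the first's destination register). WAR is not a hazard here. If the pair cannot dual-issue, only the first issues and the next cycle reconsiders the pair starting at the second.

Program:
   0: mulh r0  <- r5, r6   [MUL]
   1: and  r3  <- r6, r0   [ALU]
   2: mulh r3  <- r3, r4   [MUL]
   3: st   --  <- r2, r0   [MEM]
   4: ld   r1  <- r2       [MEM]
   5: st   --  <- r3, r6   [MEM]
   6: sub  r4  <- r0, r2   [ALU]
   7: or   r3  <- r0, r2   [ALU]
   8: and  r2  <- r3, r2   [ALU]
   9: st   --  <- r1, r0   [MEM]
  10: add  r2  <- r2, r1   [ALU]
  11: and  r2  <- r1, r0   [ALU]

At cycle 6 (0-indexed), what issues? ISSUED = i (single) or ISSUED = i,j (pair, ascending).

t=0 i0:mulh.MUL ; RAW r0
t=1 i1:and.ALU ; RAW+WAW r3
t=2 i2&i3:mulh.MUL st.MEM ; pair
t=3 i4:ld.MEM ; no-port MEM/MEM
t=4 i5&i6:st.MEM sub.ALU ; pair
t=5 i7:or.ALU ; RAW r3
t=6 i8&i9:and.ALU st.MEM ; pair
t=7 i10:add.ALU ; WAW r2
t=8 i11:and.ALU ; tail

ISSUED = 8,9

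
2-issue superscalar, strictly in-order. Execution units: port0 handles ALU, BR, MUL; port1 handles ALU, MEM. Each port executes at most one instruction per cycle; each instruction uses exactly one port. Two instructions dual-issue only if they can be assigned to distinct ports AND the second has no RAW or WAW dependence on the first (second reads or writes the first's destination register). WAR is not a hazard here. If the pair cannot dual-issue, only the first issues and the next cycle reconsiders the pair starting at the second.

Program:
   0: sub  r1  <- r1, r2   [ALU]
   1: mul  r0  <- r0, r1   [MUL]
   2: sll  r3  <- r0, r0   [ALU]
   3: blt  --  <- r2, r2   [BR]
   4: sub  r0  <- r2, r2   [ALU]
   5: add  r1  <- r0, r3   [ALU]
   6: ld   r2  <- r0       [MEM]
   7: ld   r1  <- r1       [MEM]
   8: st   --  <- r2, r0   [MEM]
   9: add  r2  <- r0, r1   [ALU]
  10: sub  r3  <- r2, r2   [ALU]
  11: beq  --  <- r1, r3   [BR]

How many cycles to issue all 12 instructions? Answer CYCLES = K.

CYCLES = 9

#0 head=0: sub.ALU i0 RAW r1
#1 head=1: mul.MUL i1 RAW r0
#2 head=2: sll.ALU blt.BR i2/i3 2-wide
#3 head=4: sub.ALU i4 RAW r0
#4 head=5: add.ALU ld.MEM i5/i6 2-wide
#5 head=7: ld.MEM i7 no-port MEM/MEM
#6 head=8: st.MEM add.ALU i8/i9 2-wide
#7 head=10: sub.ALU i10 RAW r3
#8 head=11: beq.BR i11 tail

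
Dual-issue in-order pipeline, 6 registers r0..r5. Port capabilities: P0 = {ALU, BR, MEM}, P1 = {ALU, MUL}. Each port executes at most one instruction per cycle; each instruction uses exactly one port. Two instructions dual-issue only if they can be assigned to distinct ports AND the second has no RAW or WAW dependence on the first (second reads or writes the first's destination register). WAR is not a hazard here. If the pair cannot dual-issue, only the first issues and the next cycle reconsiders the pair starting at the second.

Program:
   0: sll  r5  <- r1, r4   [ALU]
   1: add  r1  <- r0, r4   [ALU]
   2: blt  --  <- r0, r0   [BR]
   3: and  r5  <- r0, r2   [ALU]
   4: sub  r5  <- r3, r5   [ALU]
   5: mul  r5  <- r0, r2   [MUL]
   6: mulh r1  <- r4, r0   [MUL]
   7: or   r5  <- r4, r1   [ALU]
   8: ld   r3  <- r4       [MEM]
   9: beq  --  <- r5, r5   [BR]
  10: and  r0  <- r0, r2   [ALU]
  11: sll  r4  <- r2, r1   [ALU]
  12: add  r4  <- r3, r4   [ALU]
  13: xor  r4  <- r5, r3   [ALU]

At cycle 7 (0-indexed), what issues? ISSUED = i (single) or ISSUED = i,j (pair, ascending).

t=0 i0/i1:sll;add ; pair
t=1 i2/i3:blt;and ; pair
t=2 i4:sub ; WAW r5
t=3 i5:mul ; no-port MUL/MUL
t=4 i6:mulh ; RAW r1
t=5 i7/i8:or;ld ; pair
t=6 i9/i10:beq;and ; pair
t=7 i11:sll ; RAW+WAW r4
t=8 i12:add ; WAW r4
t=9 i13:xor ; tail

ISSUED = 11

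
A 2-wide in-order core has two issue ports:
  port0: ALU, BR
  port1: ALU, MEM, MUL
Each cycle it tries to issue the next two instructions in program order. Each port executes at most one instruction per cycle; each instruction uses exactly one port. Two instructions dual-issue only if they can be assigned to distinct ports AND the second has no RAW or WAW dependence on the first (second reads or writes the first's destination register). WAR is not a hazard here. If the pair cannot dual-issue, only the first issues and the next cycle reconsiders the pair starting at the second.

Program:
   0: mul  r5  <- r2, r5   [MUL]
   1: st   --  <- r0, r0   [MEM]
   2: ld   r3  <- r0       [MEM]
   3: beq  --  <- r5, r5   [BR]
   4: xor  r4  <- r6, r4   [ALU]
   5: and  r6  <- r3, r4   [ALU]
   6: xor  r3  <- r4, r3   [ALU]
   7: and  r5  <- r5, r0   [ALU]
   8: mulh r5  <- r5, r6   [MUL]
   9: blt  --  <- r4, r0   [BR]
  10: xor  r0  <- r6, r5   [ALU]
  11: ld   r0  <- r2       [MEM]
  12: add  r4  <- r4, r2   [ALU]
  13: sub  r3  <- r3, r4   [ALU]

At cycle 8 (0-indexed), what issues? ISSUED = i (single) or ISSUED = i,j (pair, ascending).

[0] i0  mul.MUL  -- no-port MUL/MEM
[1] i1  st.MEM  -- no-port MEM/MEM
[2] i2/i3  ld.MEM/beq.BR  -- 2-wide
[3] i4  xor.ALU  -- RAW r4
[4] i5/i6  and.ALU/xor.ALU  -- 2-wide
[5] i7  and.ALU  -- RAW+WAW r5
[6] i8/i9  mulh.MUL/blt.BR  -- 2-wide
[7] i10  xor.ALU  -- WAW r0
[8] i11/i12  ld.MEM/add.ALU  -- 2-wide
[9] i13  sub.ALU  -- tail

ISSUED = 11,12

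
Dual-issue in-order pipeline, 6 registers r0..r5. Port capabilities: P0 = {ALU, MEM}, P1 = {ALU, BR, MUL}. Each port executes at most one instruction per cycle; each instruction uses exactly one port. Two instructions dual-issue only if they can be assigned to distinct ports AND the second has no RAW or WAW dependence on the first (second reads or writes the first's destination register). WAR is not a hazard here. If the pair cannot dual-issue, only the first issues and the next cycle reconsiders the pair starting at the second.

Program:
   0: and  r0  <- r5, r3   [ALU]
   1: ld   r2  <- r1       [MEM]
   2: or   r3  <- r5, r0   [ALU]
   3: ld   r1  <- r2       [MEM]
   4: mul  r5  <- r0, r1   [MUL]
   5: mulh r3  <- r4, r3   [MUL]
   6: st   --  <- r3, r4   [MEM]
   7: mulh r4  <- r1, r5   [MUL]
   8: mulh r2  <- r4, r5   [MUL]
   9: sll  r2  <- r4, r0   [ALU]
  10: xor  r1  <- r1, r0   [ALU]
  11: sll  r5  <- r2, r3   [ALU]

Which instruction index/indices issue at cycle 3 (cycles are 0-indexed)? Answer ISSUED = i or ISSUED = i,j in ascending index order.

#0 head=0: and+ld i0&i1 2-wide
#1 head=2: or+ld i2&i3 2-wide
#2 head=4: mul i4 no-port MUL/MUL
#3 head=5: mulh i5 RAW r3
#4 head=6: st+mulh i6&i7 2-wide
#5 head=8: mulh i8 WAW r2
#6 head=9: sll+xor i9&i10 2-wide
#7 head=11: sll i11 tail

ISSUED = 5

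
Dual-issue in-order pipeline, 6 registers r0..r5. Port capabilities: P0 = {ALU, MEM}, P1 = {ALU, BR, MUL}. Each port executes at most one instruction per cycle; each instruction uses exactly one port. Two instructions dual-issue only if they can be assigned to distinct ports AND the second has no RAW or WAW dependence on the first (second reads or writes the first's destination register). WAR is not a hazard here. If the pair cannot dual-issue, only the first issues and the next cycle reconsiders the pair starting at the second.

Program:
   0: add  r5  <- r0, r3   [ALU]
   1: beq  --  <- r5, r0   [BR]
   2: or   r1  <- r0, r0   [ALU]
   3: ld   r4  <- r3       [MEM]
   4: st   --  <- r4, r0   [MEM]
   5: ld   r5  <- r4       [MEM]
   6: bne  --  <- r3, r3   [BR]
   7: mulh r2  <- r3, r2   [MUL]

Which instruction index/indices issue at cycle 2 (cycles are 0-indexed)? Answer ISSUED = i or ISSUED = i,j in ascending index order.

#0 head=0: add i0 RAW r5
#1 head=1: beq or i1,i2 2-wide
#2 head=3: ld i3 no-port MEM/MEM
#3 head=4: st i4 no-port MEM/MEM
#4 head=5: ld bne i5,i6 2-wide
#5 head=7: mulh i7 tail

ISSUED = 3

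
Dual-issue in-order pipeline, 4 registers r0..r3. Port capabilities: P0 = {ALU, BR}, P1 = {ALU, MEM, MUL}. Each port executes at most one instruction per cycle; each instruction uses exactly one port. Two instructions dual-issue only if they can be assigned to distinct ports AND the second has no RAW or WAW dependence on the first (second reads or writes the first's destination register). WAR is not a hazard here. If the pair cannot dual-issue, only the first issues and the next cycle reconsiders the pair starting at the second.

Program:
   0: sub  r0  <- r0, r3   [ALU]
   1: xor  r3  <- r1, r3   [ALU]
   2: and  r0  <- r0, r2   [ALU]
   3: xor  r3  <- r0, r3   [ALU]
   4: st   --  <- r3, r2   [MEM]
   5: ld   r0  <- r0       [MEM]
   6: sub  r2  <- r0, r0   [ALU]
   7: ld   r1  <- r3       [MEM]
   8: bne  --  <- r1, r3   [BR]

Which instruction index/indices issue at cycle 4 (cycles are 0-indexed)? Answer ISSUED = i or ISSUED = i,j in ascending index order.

ISSUED = 5

t=0 i0,i1:sub.ALU/xor.ALU ; dual
t=1 i2:and.ALU ; RAW r0
t=2 i3:xor.ALU ; RAW r3
t=3 i4:st.MEM ; no-port MEM/MEM
t=4 i5:ld.MEM ; RAW r0
t=5 i6,i7:sub.ALU/ld.MEM ; dual
t=6 i8:bne.BR ; tail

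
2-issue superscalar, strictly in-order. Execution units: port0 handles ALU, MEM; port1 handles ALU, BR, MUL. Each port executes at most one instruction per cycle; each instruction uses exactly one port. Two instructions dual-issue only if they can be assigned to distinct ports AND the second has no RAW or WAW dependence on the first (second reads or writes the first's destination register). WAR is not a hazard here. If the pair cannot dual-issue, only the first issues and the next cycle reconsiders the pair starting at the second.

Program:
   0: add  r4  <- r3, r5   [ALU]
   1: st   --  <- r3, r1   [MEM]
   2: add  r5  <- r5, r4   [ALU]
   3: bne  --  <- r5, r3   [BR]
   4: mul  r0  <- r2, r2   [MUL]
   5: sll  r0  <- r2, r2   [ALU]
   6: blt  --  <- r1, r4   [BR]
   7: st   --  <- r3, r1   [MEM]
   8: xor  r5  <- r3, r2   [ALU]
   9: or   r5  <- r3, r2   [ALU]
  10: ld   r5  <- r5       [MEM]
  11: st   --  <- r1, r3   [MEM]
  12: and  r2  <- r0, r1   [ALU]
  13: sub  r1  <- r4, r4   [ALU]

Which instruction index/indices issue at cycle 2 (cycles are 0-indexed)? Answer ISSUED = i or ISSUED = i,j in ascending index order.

ISSUED = 3

c0: i0&i1 add;st  2-wide
c1: i2 add  RAW r5
c2: i3 bne  no-port BR/MUL
c3: i4 mul  WAW r0
c4: i5&i6 sll;blt  2-wide
c5: i7&i8 st;xor  2-wide
c6: i9 or  RAW+WAW r5
c7: i10 ld  no-port MEM/MEM
c8: i11&i12 st;and  2-wide
c9: i13 sub  tail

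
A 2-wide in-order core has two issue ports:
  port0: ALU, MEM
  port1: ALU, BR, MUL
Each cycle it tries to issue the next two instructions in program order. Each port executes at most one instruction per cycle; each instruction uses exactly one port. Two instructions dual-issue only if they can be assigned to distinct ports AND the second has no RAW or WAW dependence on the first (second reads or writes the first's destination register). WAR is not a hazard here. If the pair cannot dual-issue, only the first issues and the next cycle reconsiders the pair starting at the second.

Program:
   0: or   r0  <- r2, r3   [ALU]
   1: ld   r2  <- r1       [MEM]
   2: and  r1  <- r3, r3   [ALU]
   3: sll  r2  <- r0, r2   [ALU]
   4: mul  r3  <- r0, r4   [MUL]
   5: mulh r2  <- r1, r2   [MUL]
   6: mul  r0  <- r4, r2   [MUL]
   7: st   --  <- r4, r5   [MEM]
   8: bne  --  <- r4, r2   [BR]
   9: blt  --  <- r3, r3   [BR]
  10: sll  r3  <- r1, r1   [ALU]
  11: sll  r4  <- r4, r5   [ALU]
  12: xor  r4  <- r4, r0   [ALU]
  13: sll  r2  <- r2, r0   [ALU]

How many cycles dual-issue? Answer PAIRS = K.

PAIRS = 5

t=0 i0,i1:or.ALU/ld.MEM ; dual
t=1 i2,i3:and.ALU/sll.ALU ; dual
t=2 i4:mul.MUL ; no-port MUL/MUL
t=3 i5:mulh.MUL ; no-port MUL/MUL
t=4 i6,i7:mul.MUL/st.MEM ; dual
t=5 i8:bne.BR ; no-port BR/BR
t=6 i9,i10:blt.BR/sll.ALU ; dual
t=7 i11:sll.ALU ; RAW+WAW r4
t=8 i12,i13:xor.ALU/sll.ALU ; dual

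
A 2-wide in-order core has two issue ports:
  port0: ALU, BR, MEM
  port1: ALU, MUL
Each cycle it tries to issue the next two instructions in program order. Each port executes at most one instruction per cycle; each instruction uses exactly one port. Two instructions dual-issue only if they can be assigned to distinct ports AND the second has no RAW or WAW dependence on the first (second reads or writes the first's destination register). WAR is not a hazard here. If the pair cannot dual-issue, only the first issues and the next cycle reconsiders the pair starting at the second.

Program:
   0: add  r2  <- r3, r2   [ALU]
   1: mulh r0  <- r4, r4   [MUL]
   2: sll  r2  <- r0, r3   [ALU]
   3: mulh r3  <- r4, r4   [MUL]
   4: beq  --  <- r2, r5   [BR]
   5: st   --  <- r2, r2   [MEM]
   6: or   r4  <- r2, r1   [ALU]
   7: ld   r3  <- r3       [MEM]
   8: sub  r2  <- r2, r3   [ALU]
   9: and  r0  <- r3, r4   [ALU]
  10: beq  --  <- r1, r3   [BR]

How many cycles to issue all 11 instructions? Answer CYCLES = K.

CYCLES = 7

#0 head=0: add+mulh i0/i1 pair
#1 head=2: sll+mulh i2/i3 pair
#2 head=4: beq i4 no-port BR/MEM
#3 head=5: st+or i5/i6 pair
#4 head=7: ld i7 RAW r3
#5 head=8: sub+and i8/i9 pair
#6 head=10: beq i10 tail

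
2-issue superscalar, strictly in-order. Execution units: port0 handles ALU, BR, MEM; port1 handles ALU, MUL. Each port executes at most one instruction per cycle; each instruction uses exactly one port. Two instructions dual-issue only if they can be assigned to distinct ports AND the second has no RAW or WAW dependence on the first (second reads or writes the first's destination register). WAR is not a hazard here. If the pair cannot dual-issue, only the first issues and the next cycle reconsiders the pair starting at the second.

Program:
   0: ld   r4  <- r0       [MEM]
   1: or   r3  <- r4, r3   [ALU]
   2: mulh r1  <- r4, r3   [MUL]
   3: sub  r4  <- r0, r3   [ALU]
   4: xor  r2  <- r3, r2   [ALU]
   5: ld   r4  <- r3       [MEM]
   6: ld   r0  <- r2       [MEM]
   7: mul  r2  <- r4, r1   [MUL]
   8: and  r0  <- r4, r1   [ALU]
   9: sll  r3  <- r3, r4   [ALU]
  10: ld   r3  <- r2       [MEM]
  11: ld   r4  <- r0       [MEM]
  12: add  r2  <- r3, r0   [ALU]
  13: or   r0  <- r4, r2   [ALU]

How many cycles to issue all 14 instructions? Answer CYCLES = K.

c0: i0 ld  RAW r4
c1: i1 or  RAW r3
c2: i2+i3 mulh+sub  2-wide
c3: i4+i5 xor+ld  2-wide
c4: i6+i7 ld+mul  2-wide
c5: i8+i9 and+sll  2-wide
c6: i10 ld  no-port MEM/MEM
c7: i11+i12 ld+add  2-wide
c8: i13 or  tail

CYCLES = 9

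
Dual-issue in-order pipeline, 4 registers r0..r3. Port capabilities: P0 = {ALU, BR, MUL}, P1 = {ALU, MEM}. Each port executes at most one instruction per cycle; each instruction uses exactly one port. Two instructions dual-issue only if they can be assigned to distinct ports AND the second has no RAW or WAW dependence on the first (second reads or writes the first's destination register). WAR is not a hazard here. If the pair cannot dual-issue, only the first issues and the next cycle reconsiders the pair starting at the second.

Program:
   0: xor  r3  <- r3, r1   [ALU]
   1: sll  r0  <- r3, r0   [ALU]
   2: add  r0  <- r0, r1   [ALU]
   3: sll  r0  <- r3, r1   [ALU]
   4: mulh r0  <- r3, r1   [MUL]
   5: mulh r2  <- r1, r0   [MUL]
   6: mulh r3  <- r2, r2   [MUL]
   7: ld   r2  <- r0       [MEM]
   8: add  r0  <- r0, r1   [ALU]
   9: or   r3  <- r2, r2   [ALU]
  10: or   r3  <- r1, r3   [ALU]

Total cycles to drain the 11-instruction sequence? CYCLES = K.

#0 head=0: xor.ALU i0 RAW r3
#1 head=1: sll.ALU i1 RAW+WAW r0
#2 head=2: add.ALU i2 WAW r0
#3 head=3: sll.ALU i3 WAW r0
#4 head=4: mulh.MUL i4 no-port MUL/MUL
#5 head=5: mulh.MUL i5 no-port MUL/MUL
#6 head=6: mulh.MUL;ld.MEM i6+i7 dual
#7 head=8: add.ALU;or.ALU i8+i9 dual
#8 head=10: or.ALU i10 tail

CYCLES = 9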